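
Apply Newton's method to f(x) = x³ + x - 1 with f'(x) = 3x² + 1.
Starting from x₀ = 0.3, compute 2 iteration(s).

f(x) = x³ + x - 1
f'(x) = 3x² + 1
x₀ = 0.3

Newton-Raphson formula: x_{n+1} = x_n - f(x_n)/f'(x_n)

Iteration 1:
  f(0.300000) = -0.673000
  f'(0.300000) = 1.270000
  x_1 = 0.300000 - (-0.673000)/1.270000 = 0.829921
Iteration 2:
  f(0.829921) = 0.401546
  f'(0.829921) = 3.066308
  x_2 = 0.829921 - 0.401546/3.066308 = 0.698967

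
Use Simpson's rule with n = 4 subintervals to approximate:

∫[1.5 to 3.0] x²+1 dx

f(x) = x²+1
a = 1.5, b = 3.0, n = 4
h = (b - a)/n = 0.375000

Simpson's rule: (h/3)[f(x₀) + 4f(x₁) + 2f(x₂) + ... + f(xₙ)]

x_0 = 1.5000, f(x_0) = 3.250000, coefficient = 1
x_1 = 1.8750, f(x_1) = 4.515625, coefficient = 4
x_2 = 2.2500, f(x_2) = 6.062500, coefficient = 2
x_3 = 2.6250, f(x_3) = 7.890625, coefficient = 4
x_4 = 3.0000, f(x_4) = 10.000000, coefficient = 1

I ≈ (0.375000/3) × 75.000000 = 9.375000
Exact value: 9.375000
Error: 0.000000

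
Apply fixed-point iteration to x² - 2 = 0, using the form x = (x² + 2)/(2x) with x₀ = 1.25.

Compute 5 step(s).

Equation: x² - 2 = 0
Fixed-point form: x = (x² + 2)/(2x)
x₀ = 1.25

x_1 = g(1.250000) = 1.425000
x_2 = g(1.425000) = 1.414254
x_3 = g(1.414254) = 1.414214
x_4 = g(1.414214) = 1.414214
x_5 = g(1.414214) = 1.414214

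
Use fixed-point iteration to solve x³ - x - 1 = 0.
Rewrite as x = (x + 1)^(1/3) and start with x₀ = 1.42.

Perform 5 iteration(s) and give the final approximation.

Equation: x³ - x - 1 = 0
Fixed-point form: x = (x + 1)^(1/3)
x₀ = 1.42

x_1 = g(1.420000) = 1.342575
x_2 = g(1.342575) = 1.328101
x_3 = g(1.328101) = 1.325360
x_4 = g(1.325360) = 1.324840
x_5 = g(1.324840) = 1.324741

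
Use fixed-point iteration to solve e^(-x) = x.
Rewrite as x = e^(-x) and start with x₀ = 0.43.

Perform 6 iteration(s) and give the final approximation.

Equation: e^(-x) = x
Fixed-point form: x = e^(-x)
x₀ = 0.43

x_1 = g(0.430000) = 0.650509
x_2 = g(0.650509) = 0.521780
x_3 = g(0.521780) = 0.593463
x_4 = g(0.593463) = 0.552411
x_5 = g(0.552411) = 0.575561
x_6 = g(0.575561) = 0.562390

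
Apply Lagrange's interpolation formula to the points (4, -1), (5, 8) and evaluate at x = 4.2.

Lagrange interpolation formula:
P(x) = Σ yᵢ × Lᵢ(x)
where Lᵢ(x) = Π_{j≠i} (x - xⱼ)/(xᵢ - xⱼ)

L_0(4.2) = (4.2 - 5)/(4 - 5) = 0.800000
L_1(4.2) = (4.2 - 4)/(5 - 4) = 0.200000

P(4.2) = (-1)×L_0(4.2) + 8×L_1(4.2)
P(4.2) = 0.800000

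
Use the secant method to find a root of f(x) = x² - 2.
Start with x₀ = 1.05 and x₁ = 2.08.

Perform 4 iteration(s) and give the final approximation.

f(x) = x² - 2
x₀ = 1.05, x₁ = 2.08

Secant formula: x_{n+1} = x_n - f(x_n)(x_n - x_{n-1})/(f(x_n) - f(x_{n-1}))

Iteration 1:
  f(1.050000) = -0.897500
  f(2.080000) = 2.326400
  x_2 = 2.080000 - 2.326400×(2.080000 - 1.050000)/(2.326400 - (-0.897500))
       = 1.336741
Iteration 2:
  f(2.080000) = 2.326400
  f(1.336741) = -0.213123
  x_3 = 1.336741 - (-0.213123)×(1.336741 - 2.080000)/(-0.213123 - 2.326400)
       = 1.399117
Iteration 3:
  f(1.336741) = -0.213123
  f(1.399117) = -0.042471
  x_4 = 1.399117 - (-0.042471)×(1.399117 - 1.336741)/(-0.042471 - (-0.213123))
       = 1.414641
Iteration 4:
  f(1.399117) = -0.042471
  f(1.414641) = 0.001209
  x_5 = 1.414641 - 0.001209×(1.414641 - 1.399117)/(0.001209 - (-0.042471))
       = 1.414211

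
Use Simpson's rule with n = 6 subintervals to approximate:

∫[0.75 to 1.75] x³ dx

f(x) = x³
a = 0.75, b = 1.75, n = 6
h = (b - a)/n = 0.166667

Simpson's rule: (h/3)[f(x₀) + 4f(x₁) + 2f(x₂) + ... + f(xₙ)]

x_0 = 0.7500, f(x_0) = 0.421875, coefficient = 1
x_1 = 0.9167, f(x_1) = 0.770255, coefficient = 4
x_2 = 1.0833, f(x_2) = 1.271412, coefficient = 2
x_3 = 1.2500, f(x_3) = 1.953125, coefficient = 4
x_4 = 1.4167, f(x_4) = 2.843171, coefficient = 2
x_5 = 1.5833, f(x_5) = 3.969329, coefficient = 4
x_6 = 1.7500, f(x_6) = 5.359375, coefficient = 1

I ≈ (0.166667/3) × 40.781250 = 2.265625
Exact value: 2.265625
Error: 0.000000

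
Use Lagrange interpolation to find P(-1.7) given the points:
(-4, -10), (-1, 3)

Lagrange interpolation formula:
P(x) = Σ yᵢ × Lᵢ(x)
where Lᵢ(x) = Π_{j≠i} (x - xⱼ)/(xᵢ - xⱼ)

L_0(-1.7) = (-1.7 - (-1))/(-4 - (-1)) = 0.233333
L_1(-1.7) = (-1.7 - (-4))/(-1 - (-4)) = 0.766667

P(-1.7) = (-10)×L_0(-1.7) + 3×L_1(-1.7)
P(-1.7) = -0.033333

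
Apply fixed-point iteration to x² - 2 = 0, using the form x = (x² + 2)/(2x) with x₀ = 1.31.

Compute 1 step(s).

Equation: x² - 2 = 0
Fixed-point form: x = (x² + 2)/(2x)
x₀ = 1.31

x_1 = g(1.310000) = 1.418359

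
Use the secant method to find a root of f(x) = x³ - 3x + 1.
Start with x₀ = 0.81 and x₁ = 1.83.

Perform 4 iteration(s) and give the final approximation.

f(x) = x³ - 3x + 1
x₀ = 0.81, x₁ = 1.83

Secant formula: x_{n+1} = x_n - f(x_n)(x_n - x_{n-1})/(f(x_n) - f(x_{n-1}))

Iteration 1:
  f(0.810000) = -0.898559
  f(1.830000) = 1.638487
  x_2 = 1.830000 - 1.638487×(1.830000 - 0.810000)/(1.638487 - (-0.898559))
       = 1.171259
Iteration 2:
  f(1.830000) = 1.638487
  f(1.171259) = -0.906988
  x_3 = 1.171259 - (-0.906988)×(1.171259 - 1.830000)/(-0.906988 - 1.638487)
       = 1.405977
Iteration 3:
  f(1.171259) = -0.906988
  f(1.405977) = -0.438635
  x_4 = 1.405977 - (-0.438635)×(1.405977 - 1.171259)/(-0.438635 - (-0.906988))
       = 1.625802
Iteration 4:
  f(1.405977) = -0.438635
  f(1.625802) = 0.419967
  x_5 = 1.625802 - 0.419967×(1.625802 - 1.405977)/(0.419967 - (-0.438635))
       = 1.518280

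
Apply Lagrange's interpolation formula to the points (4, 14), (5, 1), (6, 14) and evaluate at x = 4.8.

Lagrange interpolation formula:
P(x) = Σ yᵢ × Lᵢ(x)
where Lᵢ(x) = Π_{j≠i} (x - xⱼ)/(xᵢ - xⱼ)

L_0(4.8) = (4.8 - 5)/(4 - 5) × (4.8 - 6)/(4 - 6) = 0.120000
L_1(4.8) = (4.8 - 4)/(5 - 4) × (4.8 - 6)/(5 - 6) = 0.960000
L_2(4.8) = (4.8 - 4)/(6 - 4) × (4.8 - 5)/(6 - 5) = -0.080000

P(4.8) = 14×L_0(4.8) + 1×L_1(4.8) + 14×L_2(4.8)
P(4.8) = 1.520000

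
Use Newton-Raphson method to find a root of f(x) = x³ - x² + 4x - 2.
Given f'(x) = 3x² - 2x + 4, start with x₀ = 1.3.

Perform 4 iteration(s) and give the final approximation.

f(x) = x³ - x² + 4x - 2
f'(x) = 3x² - 2x + 4
x₀ = 1.3

Newton-Raphson formula: x_{n+1} = x_n - f(x_n)/f'(x_n)

Iteration 1:
  f(1.300000) = 3.707000
  f'(1.300000) = 6.470000
  x_1 = 1.300000 - 3.707000/6.470000 = 0.727048
Iteration 2:
  f(0.727048) = 0.763910
  f'(0.727048) = 4.131700
  x_2 = 0.727048 - 0.763910/4.131700 = 0.542158
Iteration 3:
  f(0.542158) = 0.034056
  f'(0.542158) = 3.797490
  x_3 = 0.542158 - 0.034056/3.797490 = 0.533190
Iteration 4:
  f(0.533190) = 0.000050
  f'(0.533190) = 3.786495
  x_4 = 0.533190 - 0.000050/3.786495 = 0.533177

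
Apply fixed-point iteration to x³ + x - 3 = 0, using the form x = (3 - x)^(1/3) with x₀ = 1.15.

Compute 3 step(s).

Equation: x³ + x - 3 = 0
Fixed-point form: x = (3 - x)^(1/3)
x₀ = 1.15

x_1 = g(1.150000) = 1.227601
x_2 = g(1.227601) = 1.210191
x_3 = g(1.210191) = 1.214140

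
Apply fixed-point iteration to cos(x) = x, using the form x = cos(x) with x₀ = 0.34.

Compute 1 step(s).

Equation: cos(x) = x
Fixed-point form: x = cos(x)
x₀ = 0.34

x_1 = g(0.340000) = 0.942755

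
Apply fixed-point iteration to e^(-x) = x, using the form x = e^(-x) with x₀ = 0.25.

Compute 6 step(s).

Equation: e^(-x) = x
Fixed-point form: x = e^(-x)
x₀ = 0.25

x_1 = g(0.250000) = 0.778801
x_2 = g(0.778801) = 0.458956
x_3 = g(0.458956) = 0.631943
x_4 = g(0.631943) = 0.531558
x_5 = g(0.531558) = 0.587689
x_6 = g(0.587689) = 0.555610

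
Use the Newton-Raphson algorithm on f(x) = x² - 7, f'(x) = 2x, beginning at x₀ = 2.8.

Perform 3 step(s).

f(x) = x² - 7
f'(x) = 2x
x₀ = 2.8

Newton-Raphson formula: x_{n+1} = x_n - f(x_n)/f'(x_n)

Iteration 1:
  f(2.800000) = 0.840000
  f'(2.800000) = 5.600000
  x_1 = 2.800000 - 0.840000/5.600000 = 2.650000
Iteration 2:
  f(2.650000) = 0.022500
  f'(2.650000) = 5.300000
  x_2 = 2.650000 - 0.022500/5.300000 = 2.645755
Iteration 3:
  f(2.645755) = 0.000018
  f'(2.645755) = 5.291509
  x_3 = 2.645755 - 0.000018/5.291509 = 2.645751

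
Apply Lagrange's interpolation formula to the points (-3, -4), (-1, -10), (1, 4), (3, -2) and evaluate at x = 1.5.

Lagrange interpolation formula:
P(x) = Σ yᵢ × Lᵢ(x)
where Lᵢ(x) = Π_{j≠i} (x - xⱼ)/(xᵢ - xⱼ)

L_0(1.5) = (1.5 - (-1))/(-3 - (-1)) × (1.5 - 1)/(-3 - 1) × (1.5 - 3)/(-3 - 3) = 0.039062
L_1(1.5) = (1.5 - (-3))/(-1 - (-3)) × (1.5 - 1)/(-1 - 1) × (1.5 - 3)/(-1 - 3) = -0.210938
L_2(1.5) = (1.5 - (-3))/(1 - (-3)) × (1.5 - (-1))/(1 - (-1)) × (1.5 - 3)/(1 - 3) = 1.054688
L_3(1.5) = (1.5 - (-3))/(3 - (-3)) × (1.5 - (-1))/(3 - (-1)) × (1.5 - 1)/(3 - 1) = 0.117188

P(1.5) = (-4)×L_0(1.5) + (-10)×L_1(1.5) + 4×L_2(1.5) + (-2)×L_3(1.5)
P(1.5) = 5.937500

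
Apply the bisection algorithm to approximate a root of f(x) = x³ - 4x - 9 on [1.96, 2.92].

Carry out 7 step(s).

f(x) = x³ - 4x - 9
Initial interval: [1.96, 2.92]

Iteration 1:
  c_1 = (1.960000 + 2.920000)/2 = 2.440000
  f(c_1) = f(2.440000) = -4.233216
  f(a) × f(c) ≥ 0, new interval: [2.440000, 2.920000]
Iteration 2:
  c_2 = (2.440000 + 2.920000)/2 = 2.680000
  f(c_2) = f(2.680000) = -0.471168
  f(a) × f(c) ≥ 0, new interval: [2.680000, 2.920000]
Iteration 3:
  c_3 = (2.680000 + 2.920000)/2 = 2.800000
  f(c_3) = f(2.800000) = 1.752000
  f(a) × f(c) < 0, new interval: [2.680000, 2.800000]
Iteration 4:
  c_4 = (2.680000 + 2.800000)/2 = 2.740000
  f(c_4) = f(2.740000) = 0.610824
  f(a) × f(c) < 0, new interval: [2.680000, 2.740000]
Iteration 5:
  c_5 = (2.680000 + 2.740000)/2 = 2.710000
  f(c_5) = f(2.710000) = 0.062511
  f(a) × f(c) < 0, new interval: [2.680000, 2.710000]
Iteration 6:
  c_6 = (2.680000 + 2.710000)/2 = 2.695000
  f(c_6) = f(2.695000) = -0.206148
  f(a) × f(c) ≥ 0, new interval: [2.695000, 2.710000]
Iteration 7:
  c_7 = (2.695000 + 2.710000)/2 = 2.702500
  f(c_7) = f(2.702500) = -0.072274
  f(a) × f(c) ≥ 0, new interval: [2.702500, 2.710000]

After 7 iteration(s), the approximation is c_7 = 2.702500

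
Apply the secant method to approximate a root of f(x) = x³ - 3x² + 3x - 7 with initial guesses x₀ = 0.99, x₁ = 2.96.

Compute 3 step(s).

f(x) = x³ - 3x² + 3x - 7
x₀ = 0.99, x₁ = 2.96

Secant formula: x_{n+1} = x_n - f(x_n)(x_n - x_{n-1})/(f(x_n) - f(x_{n-1}))

Iteration 1:
  f(0.990000) = -6.000001
  f(2.960000) = 1.529536
  x_2 = 2.960000 - 1.529536×(2.960000 - 0.990000)/(1.529536 - (-6.000001))
       = 2.559818
Iteration 2:
  f(2.960000) = 1.529536
  f(2.559818) = -2.204913
  x_3 = 2.559818 - (-2.204913)×(2.559818 - 2.960000)/(-2.204913 - 1.529536)
       = 2.796096
Iteration 3:
  f(2.559818) = -2.204913
  f(2.796096) = -0.205869
  x_4 = 2.796096 - (-0.205869)×(2.796096 - 2.559818)/(-0.205869 - (-2.204913))
       = 2.820428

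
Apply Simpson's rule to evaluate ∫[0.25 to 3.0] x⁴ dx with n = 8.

f(x) = x⁴
a = 0.25, b = 3.0, n = 8
h = (b - a)/n = 0.343750

Simpson's rule: (h/3)[f(x₀) + 4f(x₁) + 2f(x₂) + ... + f(xₙ)]

x_0 = 0.2500, f(x_0) = 0.003906, coefficient = 1
x_1 = 0.5938, f(x_1) = 0.124284, coefficient = 4
x_2 = 0.9375, f(x_2) = 0.772476, coefficient = 2
x_3 = 1.2812, f(x_3) = 2.694856, coefficient = 4
x_4 = 1.6250, f(x_4) = 6.972900, coefficient = 2
x_5 = 1.9688, f(x_5) = 15.023194, coefficient = 4
x_6 = 2.3125, f(x_6) = 28.597427, coefficient = 2
x_7 = 2.6562, f(x_7) = 49.782395, coefficient = 4
x_8 = 3.0000, f(x_8) = 81.000000, coefficient = 1

I ≈ (0.343750/3) × 424.188431 = 48.604924
Exact value: 48.599805
Error: 0.005120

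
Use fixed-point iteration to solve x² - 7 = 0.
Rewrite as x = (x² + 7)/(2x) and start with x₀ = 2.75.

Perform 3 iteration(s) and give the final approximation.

Equation: x² - 7 = 0
Fixed-point form: x = (x² + 7)/(2x)
x₀ = 2.75

x_1 = g(2.750000) = 2.647727
x_2 = g(2.647727) = 2.645752
x_3 = g(2.645752) = 2.645751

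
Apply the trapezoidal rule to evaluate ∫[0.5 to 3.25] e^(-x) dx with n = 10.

f(x) = e^(-x)
a = 0.5, b = 3.25, n = 10
h = (b - a)/n = 0.275000

Trapezoidal rule: (h/2)[f(x₀) + 2f(x₁) + 2f(x₂) + ... + f(xₙ)]

x_0 = 0.5000, f(x_0) = 0.606531, coefficient = 1
x_1 = 0.7750, f(x_1) = 0.460704, coefficient = 2
x_2 = 1.0500, f(x_2) = 0.349938, coefficient = 2
x_3 = 1.3250, f(x_3) = 0.265803, coefficient = 2
x_4 = 1.6000, f(x_4) = 0.201897, coefficient = 2
x_5 = 1.8750, f(x_5) = 0.153355, coefficient = 2
x_6 = 2.1500, f(x_6) = 0.116484, coefficient = 2
x_7 = 2.4250, f(x_7) = 0.088478, coefficient = 2
x_8 = 2.7000, f(x_8) = 0.067206, coefficient = 2
x_9 = 2.9750, f(x_9) = 0.051047, coefficient = 2
x_10 = 3.2500, f(x_10) = 0.038774, coefficient = 1

I ≈ (0.275000/2) × 4.155127 = 0.571330
Exact value: 0.567756
Error: 0.003574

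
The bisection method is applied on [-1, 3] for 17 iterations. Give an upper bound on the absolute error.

Bisection error bound: |error| ≤ (b-a)/2^n
|error| ≤ (3 - (-1))/2^17 = 4/2^17
|error| ≤ 0.0000305176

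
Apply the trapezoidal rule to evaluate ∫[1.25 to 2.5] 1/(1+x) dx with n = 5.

f(x) = 1/(1+x)
a = 1.25, b = 2.5, n = 5
h = (b - a)/n = 0.250000

Trapezoidal rule: (h/2)[f(x₀) + 2f(x₁) + 2f(x₂) + ... + f(xₙ)]

x_0 = 1.2500, f(x_0) = 0.444444, coefficient = 1
x_1 = 1.5000, f(x_1) = 0.400000, coefficient = 2
x_2 = 1.7500, f(x_2) = 0.363636, coefficient = 2
x_3 = 2.0000, f(x_3) = 0.333333, coefficient = 2
x_4 = 2.2500, f(x_4) = 0.307692, coefficient = 2
x_5 = 2.5000, f(x_5) = 0.285714, coefficient = 1

I ≈ (0.250000/2) × 3.539483 = 0.442435
Exact value: 0.441833
Error: 0.000603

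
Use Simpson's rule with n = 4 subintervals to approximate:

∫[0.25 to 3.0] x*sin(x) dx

f(x) = x*sin(x)
a = 0.25, b = 3.0, n = 4
h = (b - a)/n = 0.687500

Simpson's rule: (h/3)[f(x₀) + 4f(x₁) + 2f(x₂) + ... + f(xₙ)]

x_0 = 0.2500, f(x_0) = 0.061851, coefficient = 1
x_1 = 0.9375, f(x_1) = 0.755701, coefficient = 4
x_2 = 1.6250, f(x_2) = 1.622613, coefficient = 2
x_3 = 2.3125, f(x_3) = 1.705050, coefficient = 4
x_4 = 3.0000, f(x_4) = 0.423360, coefficient = 1

I ≈ (0.687500/3) × 13.573440 = 3.110580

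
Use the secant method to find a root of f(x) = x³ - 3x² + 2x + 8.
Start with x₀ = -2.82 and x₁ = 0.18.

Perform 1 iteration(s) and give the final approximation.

f(x) = x³ - 3x² + 2x + 8
x₀ = -2.82, x₁ = 0.18

Secant formula: x_{n+1} = x_n - f(x_n)(x_n - x_{n-1})/(f(x_n) - f(x_{n-1}))

Iteration 1:
  f(-2.820000) = -43.922968
  f(0.180000) = 8.268632
  x_2 = 0.180000 - 8.268632×(0.180000 - (-2.820000))/(8.268632 - (-43.922968))
       = -0.295285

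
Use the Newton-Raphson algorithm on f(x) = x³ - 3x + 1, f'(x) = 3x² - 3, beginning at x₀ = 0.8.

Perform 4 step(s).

f(x) = x³ - 3x + 1
f'(x) = 3x² - 3
x₀ = 0.8

Newton-Raphson formula: x_{n+1} = x_n - f(x_n)/f'(x_n)

Iteration 1:
  f(0.800000) = -0.888000
  f'(0.800000) = -1.080000
  x_1 = 0.800000 - (-0.888000)/(-1.080000) = -0.022222
Iteration 2:
  f(-0.022222) = 1.066656
  f'(-0.022222) = -2.998519
  x_2 = -0.022222 - 1.066656/(-2.998519) = 0.333505
Iteration 3:
  f(0.333505) = 0.036578
  f'(0.333505) = -2.666323
  x_3 = 0.333505 - 0.036578/(-2.666323) = 0.347224
Iteration 4:
  f(0.347224) = 0.000191
  f'(0.347224) = -2.638306
  x_4 = 0.347224 - 0.000191/(-2.638306) = 0.347296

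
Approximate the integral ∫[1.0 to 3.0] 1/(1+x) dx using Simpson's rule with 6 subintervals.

f(x) = 1/(1+x)
a = 1.0, b = 3.0, n = 6
h = (b - a)/n = 0.333333

Simpson's rule: (h/3)[f(x₀) + 4f(x₁) + 2f(x₂) + ... + f(xₙ)]

x_0 = 1.0000, f(x_0) = 0.500000, coefficient = 1
x_1 = 1.3333, f(x_1) = 0.428571, coefficient = 4
x_2 = 1.6667, f(x_2) = 0.375000, coefficient = 2
x_3 = 2.0000, f(x_3) = 0.333333, coefficient = 4
x_4 = 2.3333, f(x_4) = 0.300000, coefficient = 2
x_5 = 2.6667, f(x_5) = 0.272727, coefficient = 4
x_6 = 3.0000, f(x_6) = 0.250000, coefficient = 1

I ≈ (0.333333/3) × 6.238528 = 0.693170
Exact value: 0.693147
Error: 0.000023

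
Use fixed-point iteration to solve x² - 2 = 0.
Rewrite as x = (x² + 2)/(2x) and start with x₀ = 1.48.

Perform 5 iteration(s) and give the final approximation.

Equation: x² - 2 = 0
Fixed-point form: x = (x² + 2)/(2x)
x₀ = 1.48

x_1 = g(1.480000) = 1.415676
x_2 = g(1.415676) = 1.414214
x_3 = g(1.414214) = 1.414214
x_4 = g(1.414214) = 1.414214
x_5 = g(1.414214) = 1.414214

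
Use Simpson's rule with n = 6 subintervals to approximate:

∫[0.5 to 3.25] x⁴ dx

f(x) = x⁴
a = 0.5, b = 3.25, n = 6
h = (b - a)/n = 0.458333

Simpson's rule: (h/3)[f(x₀) + 4f(x₁) + 2f(x₂) + ... + f(xₙ)]

x_0 = 0.5000, f(x_0) = 0.062500, coefficient = 1
x_1 = 0.9583, f(x_1) = 0.843464, coefficient = 4
x_2 = 1.4167, f(x_2) = 4.027826, coefficient = 2
x_3 = 1.8750, f(x_3) = 12.359619, coefficient = 4
x_4 = 2.3333, f(x_4) = 29.641975, coefficient = 2
x_5 = 2.7917, f(x_5) = 60.737127, coefficient = 4
x_6 = 3.2500, f(x_6) = 111.566406, coefficient = 1

I ≈ (0.458333/3) × 474.729348 = 72.528095
Exact value: 72.511914
Error: 0.016181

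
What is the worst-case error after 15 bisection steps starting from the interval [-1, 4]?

Bisection error bound: |error| ≤ (b-a)/2^n
|error| ≤ (4 - (-1))/2^15 = 5/2^15
|error| ≤ 0.0001525879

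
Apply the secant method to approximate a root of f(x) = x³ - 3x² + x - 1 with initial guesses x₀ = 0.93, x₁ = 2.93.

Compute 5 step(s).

f(x) = x³ - 3x² + x - 1
x₀ = 0.93, x₁ = 2.93

Secant formula: x_{n+1} = x_n - f(x_n)(x_n - x_{n-1})/(f(x_n) - f(x_{n-1}))

Iteration 1:
  f(0.930000) = -1.860343
  f(2.930000) = 1.329057
  x_2 = 2.930000 - 1.329057×(2.930000 - 0.930000)/(1.329057 - (-1.860343))
       = 2.096579
Iteration 2:
  f(2.930000) = 1.329057
  f(2.096579) = -2.874538
  x_3 = 2.096579 - (-2.874538)×(2.096579 - 2.930000)/(-2.874538 - 1.329057)
       = 2.666496
Iteration 3:
  f(2.096579) = -2.874538
  f(2.666496) = -0.704785
  x_4 = 2.666496 - (-0.704785)×(2.666496 - 2.096579)/(-0.704785 - (-2.874538))
       = 2.851618
Iteration 4:
  f(2.666496) = -0.704785
  f(2.851618) = 0.645016
  x_5 = 2.851618 - 0.645016×(2.851618 - 2.666496)/(0.645016 - (-0.704785))
       = 2.763156
Iteration 5:
  f(2.851618) = 0.645016
  f(2.763156) = -0.045159
  x_6 = 2.763156 - (-0.045159)×(2.763156 - 2.851618)/(-0.045159 - 0.645016)
       = 2.768944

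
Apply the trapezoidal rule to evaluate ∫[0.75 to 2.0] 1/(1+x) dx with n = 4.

f(x) = 1/(1+x)
a = 0.75, b = 2.0, n = 4
h = (b - a)/n = 0.312500

Trapezoidal rule: (h/2)[f(x₀) + 2f(x₁) + 2f(x₂) + ... + f(xₙ)]

x_0 = 0.7500, f(x_0) = 0.571429, coefficient = 1
x_1 = 1.0625, f(x_1) = 0.484848, coefficient = 2
x_2 = 1.3750, f(x_2) = 0.421053, coefficient = 2
x_3 = 1.6875, f(x_3) = 0.372093, coefficient = 2
x_4 = 2.0000, f(x_4) = 0.333333, coefficient = 1

I ≈ (0.312500/2) × 3.460750 = 0.540742
Exact value: 0.538997
Error: 0.001746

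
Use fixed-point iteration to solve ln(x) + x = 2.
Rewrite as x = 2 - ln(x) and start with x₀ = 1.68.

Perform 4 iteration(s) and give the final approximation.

Equation: ln(x) + x = 2
Fixed-point form: x = 2 - ln(x)
x₀ = 1.68

x_1 = g(1.680000) = 1.481206
x_2 = g(1.481206) = 1.607143
x_3 = g(1.607143) = 1.525542
x_4 = g(1.525542) = 1.577650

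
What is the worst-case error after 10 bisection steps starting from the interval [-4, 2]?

Bisection error bound: |error| ≤ (b-a)/2^n
|error| ≤ (2 - (-4))/2^10 = 6/2^10
|error| ≤ 0.0058593750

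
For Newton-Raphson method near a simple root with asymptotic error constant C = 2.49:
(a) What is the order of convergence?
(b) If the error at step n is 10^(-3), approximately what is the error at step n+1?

(a) Newton-Raphson has quadratic (order 2) convergence near simple roots.
    This means |e_{n+1}| ≈ C|e_n|².

(b) With |e_n| = 10^(-3) and C = 2.49:
    |e_{n+1}| ≈ 2.49 × (10^(-3))² = 2.49 × 10^(-6)

(a) 2 (quadratic); (b) |e_{n+1}| ≈ 2.490e-06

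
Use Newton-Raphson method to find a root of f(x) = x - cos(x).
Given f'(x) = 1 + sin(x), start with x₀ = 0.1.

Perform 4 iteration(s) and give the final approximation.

f(x) = x - cos(x)
f'(x) = 1 + sin(x)
x₀ = 0.1

Newton-Raphson formula: x_{n+1} = x_n - f(x_n)/f'(x_n)

Iteration 1:
  f(0.100000) = -0.895004
  f'(0.100000) = 1.099833
  x_1 = 0.100000 - (-0.895004)/1.099833 = 0.913763
Iteration 2:
  f(0.913763) = 0.302993
  f'(0.913763) = 1.791808
  x_2 = 0.913763 - 0.302993/1.791808 = 0.744664
Iteration 3:
  f(0.744664) = 0.009349
  f'(0.744664) = 1.677725
  x_3 = 0.744664 - 0.009349/1.677725 = 0.739092
Iteration 4:
  f(0.739092) = 0.000011
  f'(0.739092) = 1.673617
  x_4 = 0.739092 - 0.000011/1.673617 = 0.739085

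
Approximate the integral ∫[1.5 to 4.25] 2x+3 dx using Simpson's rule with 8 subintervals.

f(x) = 2x+3
a = 1.5, b = 4.25, n = 8
h = (b - a)/n = 0.343750

Simpson's rule: (h/3)[f(x₀) + 4f(x₁) + 2f(x₂) + ... + f(xₙ)]

x_0 = 1.5000, f(x_0) = 6.000000, coefficient = 1
x_1 = 1.8438, f(x_1) = 6.687500, coefficient = 4
x_2 = 2.1875, f(x_2) = 7.375000, coefficient = 2
x_3 = 2.5312, f(x_3) = 8.062500, coefficient = 4
x_4 = 2.8750, f(x_4) = 8.750000, coefficient = 2
x_5 = 3.2188, f(x_5) = 9.437500, coefficient = 4
x_6 = 3.5625, f(x_6) = 10.125000, coefficient = 2
x_7 = 3.9062, f(x_7) = 10.812500, coefficient = 4
x_8 = 4.2500, f(x_8) = 11.500000, coefficient = 1

I ≈ (0.343750/3) × 210.000000 = 24.062500
Exact value: 24.062500
Error: 0.000000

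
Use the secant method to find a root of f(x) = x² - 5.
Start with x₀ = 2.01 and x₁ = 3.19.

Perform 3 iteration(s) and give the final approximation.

f(x) = x² - 5
x₀ = 2.01, x₁ = 3.19

Secant formula: x_{n+1} = x_n - f(x_n)(x_n - x_{n-1})/(f(x_n) - f(x_{n-1}))

Iteration 1:
  f(2.010000) = -0.959900
  f(3.190000) = 5.176100
  x_2 = 3.190000 - 5.176100×(3.190000 - 2.010000)/(5.176100 - (-0.959900))
       = 2.194596
Iteration 2:
  f(3.190000) = 5.176100
  f(2.194596) = -0.183748
  x_3 = 2.194596 - (-0.183748)×(2.194596 - 3.190000)/(-0.183748 - 5.176100)
       = 2.228721
Iteration 3:
  f(2.194596) = -0.183748
  f(2.228721) = -0.032803
  x_4 = 2.228721 - (-0.032803)×(2.228721 - 2.194596)/(-0.032803 - (-0.183748))
       = 2.236137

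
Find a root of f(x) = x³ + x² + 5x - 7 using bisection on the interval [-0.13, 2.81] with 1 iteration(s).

f(x) = x³ + x² + 5x - 7
Initial interval: [-0.13, 2.81]

Iteration 1:
  c_1 = (-0.130000 + 2.810000)/2 = 1.340000
  f(c_1) = f(1.340000) = 3.901704
  f(a) × f(c) < 0, new interval: [-0.130000, 1.340000]

After 1 iteration(s), the approximation is c_1 = 1.340000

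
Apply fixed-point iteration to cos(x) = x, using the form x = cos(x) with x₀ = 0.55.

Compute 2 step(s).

Equation: cos(x) = x
Fixed-point form: x = cos(x)
x₀ = 0.55

x_1 = g(0.550000) = 0.852525
x_2 = g(0.852525) = 0.658084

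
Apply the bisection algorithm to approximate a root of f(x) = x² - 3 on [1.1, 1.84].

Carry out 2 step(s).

f(x) = x² - 3
Initial interval: [1.1, 1.84]

Iteration 1:
  c_1 = (1.100000 + 1.840000)/2 = 1.470000
  f(c_1) = f(1.470000) = -0.839100
  f(a) × f(c) ≥ 0, new interval: [1.470000, 1.840000]
Iteration 2:
  c_2 = (1.470000 + 1.840000)/2 = 1.655000
  f(c_2) = f(1.655000) = -0.260975
  f(a) × f(c) ≥ 0, new interval: [1.655000, 1.840000]

After 2 iteration(s), the approximation is c_2 = 1.655000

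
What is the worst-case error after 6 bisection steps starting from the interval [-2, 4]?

Bisection error bound: |error| ≤ (b-a)/2^n
|error| ≤ (4 - (-2))/2^6 = 6/2^6
|error| ≤ 0.0937500000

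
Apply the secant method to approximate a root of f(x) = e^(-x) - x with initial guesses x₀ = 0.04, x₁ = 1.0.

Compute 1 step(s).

f(x) = e^(-x) - x
x₀ = 0.04, x₁ = 1.0

Secant formula: x_{n+1} = x_n - f(x_n)(x_n - x_{n-1})/(f(x_n) - f(x_{n-1}))

Iteration 1:
  f(0.040000) = 0.920789
  f(1.000000) = -0.632121
  x_2 = 1.000000 - (-0.632121)×(1.000000 - 0.040000)/(-0.632121 - 0.920789)
       = 0.609227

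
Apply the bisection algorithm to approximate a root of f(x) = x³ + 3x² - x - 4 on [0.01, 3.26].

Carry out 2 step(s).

f(x) = x³ + 3x² - x - 4
Initial interval: [0.01, 3.26]

Iteration 1:
  c_1 = (0.010000 + 3.260000)/2 = 1.635000
  f(c_1) = f(1.635000) = 6.755398
  f(a) × f(c) < 0, new interval: [0.010000, 1.635000]
Iteration 2:
  c_2 = (0.010000 + 1.635000)/2 = 0.822500
  f(c_2) = f(0.822500) = -2.236555
  f(a) × f(c) ≥ 0, new interval: [0.822500, 1.635000]

After 2 iteration(s), the approximation is c_2 = 0.822500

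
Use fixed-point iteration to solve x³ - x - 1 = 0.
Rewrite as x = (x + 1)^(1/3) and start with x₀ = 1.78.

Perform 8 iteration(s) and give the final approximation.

Equation: x³ - x - 1 = 0
Fixed-point form: x = (x + 1)^(1/3)
x₀ = 1.78

x_1 = g(1.780000) = 1.406096
x_2 = g(1.406096) = 1.339998
x_3 = g(1.339998) = 1.327614
x_4 = g(1.327614) = 1.325268
x_5 = g(1.325268) = 1.324822
x_6 = g(1.324822) = 1.324738
x_7 = g(1.324738) = 1.324722
x_8 = g(1.324722) = 1.324719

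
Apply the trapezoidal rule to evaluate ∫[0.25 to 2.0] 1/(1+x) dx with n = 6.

f(x) = 1/(1+x)
a = 0.25, b = 2.0, n = 6
h = (b - a)/n = 0.291667

Trapezoidal rule: (h/2)[f(x₀) + 2f(x₁) + 2f(x₂) + ... + f(xₙ)]

x_0 = 0.2500, f(x_0) = 0.800000, coefficient = 1
x_1 = 0.5417, f(x_1) = 0.648649, coefficient = 2
x_2 = 0.8333, f(x_2) = 0.545455, coefficient = 2
x_3 = 1.1250, f(x_3) = 0.470588, coefficient = 2
x_4 = 1.4167, f(x_4) = 0.413793, coefficient = 2
x_5 = 1.7083, f(x_5) = 0.369231, coefficient = 2
x_6 = 2.0000, f(x_6) = 0.333333, coefficient = 1

I ≈ (0.291667/2) × 6.028764 = 0.879195
Exact value: 0.875469
Error: 0.003726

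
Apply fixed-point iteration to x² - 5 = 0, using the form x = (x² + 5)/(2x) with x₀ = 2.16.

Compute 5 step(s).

Equation: x² - 5 = 0
Fixed-point form: x = (x² + 5)/(2x)
x₀ = 2.16

x_1 = g(2.160000) = 2.237407
x_2 = g(2.237407) = 2.236068
x_3 = g(2.236068) = 2.236068
x_4 = g(2.236068) = 2.236068
x_5 = g(2.236068) = 2.236068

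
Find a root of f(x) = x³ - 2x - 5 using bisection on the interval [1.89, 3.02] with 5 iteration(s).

f(x) = x³ - 2x - 5
Initial interval: [1.89, 3.02]

Iteration 1:
  c_1 = (1.890000 + 3.020000)/2 = 2.455000
  f(c_1) = f(2.455000) = 4.886346
  f(a) × f(c) < 0, new interval: [1.890000, 2.455000]
Iteration 2:
  c_2 = (1.890000 + 2.455000)/2 = 2.172500
  f(c_2) = f(2.172500) = 0.908670
  f(a) × f(c) < 0, new interval: [1.890000, 2.172500]
Iteration 3:
  c_3 = (1.890000 + 2.172500)/2 = 2.031250
  f(c_3) = f(2.031250) = -0.681610
  f(a) × f(c) ≥ 0, new interval: [2.031250, 2.172500]
Iteration 4:
  c_4 = (2.031250 + 2.172500)/2 = 2.101875
  f(c_4) = f(2.101875) = 0.082078
  f(a) × f(c) < 0, new interval: [2.031250, 2.101875]
Iteration 5:
  c_5 = (2.031250 + 2.101875)/2 = 2.066562
  f(c_5) = f(2.066562) = -0.307497
  f(a) × f(c) ≥ 0, new interval: [2.066562, 2.101875]

After 5 iteration(s), the approximation is c_5 = 2.066562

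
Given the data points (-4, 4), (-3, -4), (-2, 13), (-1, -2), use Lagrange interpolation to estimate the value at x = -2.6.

Lagrange interpolation formula:
P(x) = Σ yᵢ × Lᵢ(x)
where Lᵢ(x) = Π_{j≠i} (x - xⱼ)/(xᵢ - xⱼ)

L_0(-2.6) = (-2.6 - (-3))/(-4 - (-3)) × (-2.6 - (-2))/(-4 - (-2)) × (-2.6 - (-1))/(-4 - (-1)) = -0.064000
L_1(-2.6) = (-2.6 - (-4))/(-3 - (-4)) × (-2.6 - (-2))/(-3 - (-2)) × (-2.6 - (-1))/(-3 - (-1)) = 0.672000
L_2(-2.6) = (-2.6 - (-4))/(-2 - (-4)) × (-2.6 - (-3))/(-2 - (-3)) × (-2.6 - (-1))/(-2 - (-1)) = 0.448000
L_3(-2.6) = (-2.6 - (-4))/(-1 - (-4)) × (-2.6 - (-3))/(-1 - (-3)) × (-2.6 - (-2))/(-1 - (-2)) = -0.056000

P(-2.6) = 4×L_0(-2.6) + (-4)×L_1(-2.6) + 13×L_2(-2.6) + (-2)×L_3(-2.6)
P(-2.6) = 2.992000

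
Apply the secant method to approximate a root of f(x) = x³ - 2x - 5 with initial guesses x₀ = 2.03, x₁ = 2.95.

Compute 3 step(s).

f(x) = x³ - 2x - 5
x₀ = 2.03, x₁ = 2.95

Secant formula: x_{n+1} = x_n - f(x_n)(x_n - x_{n-1})/(f(x_n) - f(x_{n-1}))

Iteration 1:
  f(2.030000) = -0.694573
  f(2.950000) = 14.772375
  x_2 = 2.950000 - 14.772375×(2.950000 - 2.030000)/(14.772375 - (-0.694573))
       = 2.071314
Iteration 2:
  f(2.950000) = 14.772375
  f(2.071314) = -0.255979
  x_3 = 2.071314 - (-0.255979)×(2.071314 - 2.950000)/(-0.255979 - 14.772375)
       = 2.086281
Iteration 3:
  f(2.071314) = -0.255979
  f(2.086281) = -0.091880
  x_4 = 2.086281 - (-0.091880)×(2.086281 - 2.071314)/(-0.091880 - (-0.255979))
       = 2.094661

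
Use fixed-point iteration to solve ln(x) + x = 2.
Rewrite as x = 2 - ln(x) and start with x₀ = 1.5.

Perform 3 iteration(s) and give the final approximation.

Equation: ln(x) + x = 2
Fixed-point form: x = 2 - ln(x)
x₀ = 1.5

x_1 = g(1.500000) = 1.594535
x_2 = g(1.594535) = 1.533418
x_3 = g(1.533418) = 1.572501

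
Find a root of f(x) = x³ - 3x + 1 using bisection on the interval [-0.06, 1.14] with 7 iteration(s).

f(x) = x³ - 3x + 1
Initial interval: [-0.06, 1.14]

Iteration 1:
  c_1 = (-0.060000 + 1.140000)/2 = 0.540000
  f(c_1) = f(0.540000) = -0.462536
  f(a) × f(c) < 0, new interval: [-0.060000, 0.540000]
Iteration 2:
  c_2 = (-0.060000 + 0.540000)/2 = 0.240000
  f(c_2) = f(0.240000) = 0.293824
  f(a) × f(c) ≥ 0, new interval: [0.240000, 0.540000]
Iteration 3:
  c_3 = (0.240000 + 0.540000)/2 = 0.390000
  f(c_3) = f(0.390000) = -0.110681
  f(a) × f(c) < 0, new interval: [0.240000, 0.390000]
Iteration 4:
  c_4 = (0.240000 + 0.390000)/2 = 0.315000
  f(c_4) = f(0.315000) = 0.086256
  f(a) × f(c) ≥ 0, new interval: [0.315000, 0.390000]
Iteration 5:
  c_5 = (0.315000 + 0.390000)/2 = 0.352500
  f(c_5) = f(0.352500) = -0.013700
  f(a) × f(c) < 0, new interval: [0.315000, 0.352500]
Iteration 6:
  c_6 = (0.315000 + 0.352500)/2 = 0.333750
  f(c_6) = f(0.333750) = 0.035926
  f(a) × f(c) ≥ 0, new interval: [0.333750, 0.352500]
Iteration 7:
  c_7 = (0.333750 + 0.352500)/2 = 0.343125
  f(c_7) = f(0.343125) = 0.011023
  f(a) × f(c) ≥ 0, new interval: [0.343125, 0.352500]

After 7 iteration(s), the approximation is c_7 = 0.343125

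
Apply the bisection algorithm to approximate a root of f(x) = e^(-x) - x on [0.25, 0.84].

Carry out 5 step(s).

f(x) = e^(-x) - x
Initial interval: [0.25, 0.84]

Iteration 1:
  c_1 = (0.250000 + 0.840000)/2 = 0.545000
  f(c_1) = f(0.545000) = 0.034842
  f(a) × f(c) ≥ 0, new interval: [0.545000, 0.840000]
Iteration 2:
  c_2 = (0.545000 + 0.840000)/2 = 0.692500
  f(c_2) = f(0.692500) = -0.192176
  f(a) × f(c) < 0, new interval: [0.545000, 0.692500]
Iteration 3:
  c_3 = (0.545000 + 0.692500)/2 = 0.618750
  f(c_3) = f(0.618750) = -0.080133
  f(a) × f(c) < 0, new interval: [0.545000, 0.618750]
Iteration 4:
  c_4 = (0.545000 + 0.618750)/2 = 0.581875
  f(c_4) = f(0.581875) = -0.023025
  f(a) × f(c) < 0, new interval: [0.545000, 0.581875]
Iteration 5:
  c_5 = (0.545000 + 0.581875)/2 = 0.563437
  f(c_5) = f(0.563437) = 0.005811
  f(a) × f(c) ≥ 0, new interval: [0.563437, 0.581875]

After 5 iteration(s), the approximation is c_5 = 0.563437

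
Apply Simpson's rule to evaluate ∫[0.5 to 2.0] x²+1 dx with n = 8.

f(x) = x²+1
a = 0.5, b = 2.0, n = 8
h = (b - a)/n = 0.187500

Simpson's rule: (h/3)[f(x₀) + 4f(x₁) + 2f(x₂) + ... + f(xₙ)]

x_0 = 0.5000, f(x_0) = 1.250000, coefficient = 1
x_1 = 0.6875, f(x_1) = 1.472656, coefficient = 4
x_2 = 0.8750, f(x_2) = 1.765625, coefficient = 2
x_3 = 1.0625, f(x_3) = 2.128906, coefficient = 4
x_4 = 1.2500, f(x_4) = 2.562500, coefficient = 2
x_5 = 1.4375, f(x_5) = 3.066406, coefficient = 4
x_6 = 1.6250, f(x_6) = 3.640625, coefficient = 2
x_7 = 1.8125, f(x_7) = 4.285156, coefficient = 4
x_8 = 2.0000, f(x_8) = 5.000000, coefficient = 1

I ≈ (0.187500/3) × 66.000000 = 4.125000
Exact value: 4.125000
Error: 0.000000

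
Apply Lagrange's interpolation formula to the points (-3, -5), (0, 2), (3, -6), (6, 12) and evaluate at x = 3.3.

Lagrange interpolation formula:
P(x) = Σ yᵢ × Lᵢ(x)
where Lᵢ(x) = Π_{j≠i} (x - xⱼ)/(xᵢ - xⱼ)

L_0(3.3) = (3.3 - 0)/(-3 - 0) × (3.3 - 3)/(-3 - 3) × (3.3 - 6)/(-3 - 6) = 0.016500
L_1(3.3) = (3.3 - (-3))/(0 - (-3)) × (3.3 - 3)/(0 - 3) × (3.3 - 6)/(0 - 6) = -0.094500
L_2(3.3) = (3.3 - (-3))/(3 - (-3)) × (3.3 - 0)/(3 - 0) × (3.3 - 6)/(3 - 6) = 1.039500
L_3(3.3) = (3.3 - (-3))/(6 - (-3)) × (3.3 - 0)/(6 - 0) × (3.3 - 3)/(6 - 3) = 0.038500

P(3.3) = (-5)×L_0(3.3) + 2×L_1(3.3) + (-6)×L_2(3.3) + 12×L_3(3.3)
P(3.3) = -6.046500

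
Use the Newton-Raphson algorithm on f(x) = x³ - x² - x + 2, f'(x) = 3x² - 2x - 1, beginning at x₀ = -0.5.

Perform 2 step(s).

f(x) = x³ - x² - x + 2
f'(x) = 3x² - 2x - 1
x₀ = -0.5

Newton-Raphson formula: x_{n+1} = x_n - f(x_n)/f'(x_n)

Iteration 1:
  f(-0.500000) = 2.125000
  f'(-0.500000) = 0.750000
  x_1 = -0.500000 - 2.125000/0.750000 = -3.333333
Iteration 2:
  f(-3.333333) = -42.814815
  f'(-3.333333) = 39.000000
  x_2 = -3.333333 - (-42.814815)/39.000000 = -2.235518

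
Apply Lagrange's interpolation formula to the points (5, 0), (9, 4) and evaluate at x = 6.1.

Lagrange interpolation formula:
P(x) = Σ yᵢ × Lᵢ(x)
where Lᵢ(x) = Π_{j≠i} (x - xⱼ)/(xᵢ - xⱼ)

L_0(6.1) = (6.1 - 9)/(5 - 9) = 0.725000
L_1(6.1) = (6.1 - 5)/(9 - 5) = 0.275000

P(6.1) = 0×L_0(6.1) + 4×L_1(6.1)
P(6.1) = 1.100000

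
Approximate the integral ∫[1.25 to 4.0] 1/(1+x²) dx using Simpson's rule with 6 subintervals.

f(x) = 1/(1+x²)
a = 1.25, b = 4.0, n = 6
h = (b - a)/n = 0.458333

Simpson's rule: (h/3)[f(x₀) + 4f(x₁) + 2f(x₂) + ... + f(xₙ)]

x_0 = 1.2500, f(x_0) = 0.390244, coefficient = 1
x_1 = 1.7083, f(x_1) = 0.255206, coefficient = 4
x_2 = 2.1667, f(x_2) = 0.175610, coefficient = 2
x_3 = 2.6250, f(x_3) = 0.126733, coefficient = 4
x_4 = 3.0833, f(x_4) = 0.095175, coefficient = 2
x_5 = 3.5417, f(x_5) = 0.073837, coefficient = 4
x_6 = 4.0000, f(x_6) = 0.058824, coefficient = 1

I ≈ (0.458333/3) × 2.813739 = 0.429877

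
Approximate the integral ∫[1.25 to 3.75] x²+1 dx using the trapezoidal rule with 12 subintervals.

f(x) = x²+1
a = 1.25, b = 3.75, n = 12
h = (b - a)/n = 0.208333

Trapezoidal rule: (h/2)[f(x₀) + 2f(x₁) + 2f(x₂) + ... + f(xₙ)]

x_0 = 1.2500, f(x_0) = 2.562500, coefficient = 1
x_1 = 1.4583, f(x_1) = 3.126736, coefficient = 2
x_2 = 1.6667, f(x_2) = 3.777778, coefficient = 2
x_3 = 1.8750, f(x_3) = 4.515625, coefficient = 2
x_4 = 2.0833, f(x_4) = 5.340278, coefficient = 2
x_5 = 2.2917, f(x_5) = 6.251736, coefficient = 2
x_6 = 2.5000, f(x_6) = 7.250000, coefficient = 2
x_7 = 2.7083, f(x_7) = 8.335069, coefficient = 2
x_8 = 2.9167, f(x_8) = 9.506944, coefficient = 2
x_9 = 3.1250, f(x_9) = 10.765625, coefficient = 2
x_10 = 3.3333, f(x_10) = 12.111111, coefficient = 2
x_11 = 3.5417, f(x_11) = 13.543403, coefficient = 2
x_12 = 3.7500, f(x_12) = 15.062500, coefficient = 1

I ≈ (0.208333/2) × 186.673611 = 19.445168
Exact value: 19.427083
Error: 0.018084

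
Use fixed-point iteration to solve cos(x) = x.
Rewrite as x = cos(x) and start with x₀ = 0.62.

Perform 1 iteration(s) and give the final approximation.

Equation: cos(x) = x
Fixed-point form: x = cos(x)
x₀ = 0.62

x_1 = g(0.620000) = 0.813878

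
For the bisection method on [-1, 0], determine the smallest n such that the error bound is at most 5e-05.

We need (b-a)/2^n ≤ 5e-05
(0 - (-1))/2^n ≤ 5e-05
1/2^n ≤ 5e-05
2^n ≥ 20000
n ≥ log₂(20000) = 14.29
n ≥ 15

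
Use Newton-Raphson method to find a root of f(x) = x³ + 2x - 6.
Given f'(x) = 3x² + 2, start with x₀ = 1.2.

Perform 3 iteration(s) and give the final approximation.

f(x) = x³ + 2x - 6
f'(x) = 3x² + 2
x₀ = 1.2

Newton-Raphson formula: x_{n+1} = x_n - f(x_n)/f'(x_n)

Iteration 1:
  f(1.200000) = -1.872000
  f'(1.200000) = 6.320000
  x_1 = 1.200000 - (-1.872000)/6.320000 = 1.496203
Iteration 2:
  f(1.496203) = 0.341837
  f'(1.496203) = 8.715866
  x_2 = 1.496203 - 0.341837/8.715866 = 1.456982
Iteration 3:
  f(1.456982) = 0.006844
  f'(1.456982) = 8.368394
  x_3 = 1.456982 - 0.006844/8.368394 = 1.456165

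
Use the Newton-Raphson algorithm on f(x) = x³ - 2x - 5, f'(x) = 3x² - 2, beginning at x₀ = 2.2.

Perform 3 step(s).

f(x) = x³ - 2x - 5
f'(x) = 3x² - 2
x₀ = 2.2

Newton-Raphson formula: x_{n+1} = x_n - f(x_n)/f'(x_n)

Iteration 1:
  f(2.200000) = 1.248000
  f'(2.200000) = 12.520000
  x_1 = 2.200000 - 1.248000/12.520000 = 2.100319
Iteration 2:
  f(2.100319) = 0.064589
  f'(2.100319) = 11.234026
  x_2 = 2.100319 - 0.064589/11.234026 = 2.094570
Iteration 3:
  f(2.094570) = 0.000208
  f'(2.094570) = 11.161672
  x_3 = 2.094570 - 0.000208/11.161672 = 2.094551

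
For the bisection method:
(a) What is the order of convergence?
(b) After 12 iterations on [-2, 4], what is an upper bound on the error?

(a) Bisection has linear (order 1) convergence; the error is halved each step.

(b) Error bound = (b-a)/2^n = (4 - (-2))/2^{12}
    = 6/2^{12}

(a) 1 (linear); (b) error ≤ 1.46e-03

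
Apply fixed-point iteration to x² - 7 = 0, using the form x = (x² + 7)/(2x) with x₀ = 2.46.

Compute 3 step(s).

Equation: x² - 7 = 0
Fixed-point form: x = (x² + 7)/(2x)
x₀ = 2.46

x_1 = g(2.460000) = 2.652764
x_2 = g(2.652764) = 2.645761
x_3 = g(2.645761) = 2.645751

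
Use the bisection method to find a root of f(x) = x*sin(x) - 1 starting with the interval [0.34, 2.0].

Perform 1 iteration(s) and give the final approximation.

f(x) = x*sin(x) - 1
Initial interval: [0.34, 2.0]

Iteration 1:
  c_1 = (0.340000 + 2.000000)/2 = 1.170000
  f(c_1) = f(1.170000) = 0.077278
  f(a) × f(c) < 0, new interval: [0.340000, 1.170000]

After 1 iteration(s), the approximation is c_1 = 1.170000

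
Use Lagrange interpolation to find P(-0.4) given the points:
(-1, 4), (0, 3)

Lagrange interpolation formula:
P(x) = Σ yᵢ × Lᵢ(x)
where Lᵢ(x) = Π_{j≠i} (x - xⱼ)/(xᵢ - xⱼ)

L_0(-0.4) = (-0.4 - 0)/(-1 - 0) = 0.400000
L_1(-0.4) = (-0.4 - (-1))/(0 - (-1)) = 0.600000

P(-0.4) = 4×L_0(-0.4) + 3×L_1(-0.4)
P(-0.4) = 3.400000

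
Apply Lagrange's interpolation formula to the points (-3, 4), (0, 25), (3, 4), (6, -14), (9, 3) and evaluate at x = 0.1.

Lagrange interpolation formula:
P(x) = Σ yᵢ × Lᵢ(x)
where Lᵢ(x) = Π_{j≠i} (x - xⱼ)/(xᵢ - xⱼ)

L_0(0.1) = (0.1 - 0)/(-3 - 0) × (0.1 - 3)/(-3 - 3) × (0.1 - 6)/(-3 - 6) × (0.1 - 9)/(-3 - 9) = -0.007833
L_1(0.1) = (0.1 - (-3))/(0 - (-3)) × (0.1 - 3)/(0 - 3) × (0.1 - 6)/(0 - 6) × (0.1 - 9)/(0 - 9) = 0.971327
L_2(0.1) = (0.1 - (-3))/(3 - (-3)) × (0.1 - 0)/(3 - 0) × (0.1 - 6)/(3 - 6) × (0.1 - 9)/(3 - 9) = 0.050241
L_3(0.1) = (0.1 - (-3))/(6 - (-3)) × (0.1 - 0)/(6 - 0) × (0.1 - 3)/(6 - 3) × (0.1 - 9)/(6 - 9) = -0.016463
L_4(0.1) = (0.1 - (-3))/(9 - (-3)) × (0.1 - 0)/(9 - 0) × (0.1 - 3)/(9 - 3) × (0.1 - 6)/(9 - 6) = 0.002728

P(0.1) = 4×L_0(0.1) + 25×L_1(0.1) + 4×L_2(0.1) + (-14)×L_3(0.1) + 3×L_4(0.1)
P(0.1) = 24.691475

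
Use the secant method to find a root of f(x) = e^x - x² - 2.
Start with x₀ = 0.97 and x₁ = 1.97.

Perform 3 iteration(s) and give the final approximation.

f(x) = e^x - x² - 2
x₀ = 0.97, x₁ = 1.97

Secant formula: x_{n+1} = x_n - f(x_n)(x_n - x_{n-1})/(f(x_n) - f(x_{n-1}))

Iteration 1:
  f(0.970000) = -0.302956
  f(1.970000) = 1.289776
  x_2 = 1.970000 - 1.289776×(1.970000 - 0.970000)/(1.289776 - (-0.302956))
       = 1.160211
Iteration 2:
  f(1.970000) = 1.289776
  f(1.160211) = -0.155483
  x_3 = 1.160211 - (-0.155483)×(1.160211 - 1.970000)/(-0.155483 - 1.289776)
       = 1.247329
Iteration 3:
  f(1.160211) = -0.155483
  f(1.247329) = -0.074797
  x_4 = 1.247329 - (-0.074797)×(1.247329 - 1.160211)/(-0.074797 - (-0.155483))
       = 1.328088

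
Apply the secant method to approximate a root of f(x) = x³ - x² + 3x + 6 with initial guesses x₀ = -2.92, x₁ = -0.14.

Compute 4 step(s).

f(x) = x³ - x² + 3x + 6
x₀ = -2.92, x₁ = -0.14

Secant formula: x_{n+1} = x_n - f(x_n)(x_n - x_{n-1})/(f(x_n) - f(x_{n-1}))

Iteration 1:
  f(-2.920000) = -36.183488
  f(-0.140000) = 5.557656
  x_2 = -0.140000 - 5.557656×(-0.140000 - (-2.920000))/(5.557656 - (-36.183488))
       = -0.510145
Iteration 2:
  f(-0.140000) = 5.557656
  f(-0.510145) = 4.076552
  x_3 = -0.510145 - 4.076552×(-0.510145 - (-0.140000))/(4.076552 - 5.557656)
       = -1.528923
Iteration 3:
  f(-0.510145) = 4.076552
  f(-1.528923) = -4.498395
  x_4 = -1.528923 - (-4.498395)×(-1.528923 - (-0.510145))/(-4.498395 - 4.076552)
       = -0.994475
Iteration 4:
  f(-1.528923) = -4.498395
  f(-0.994475) = 1.044079
  x_5 = -0.994475 - 1.044079×(-0.994475 - (-1.528923))/(1.044079 - (-4.498395))
       = -1.095153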